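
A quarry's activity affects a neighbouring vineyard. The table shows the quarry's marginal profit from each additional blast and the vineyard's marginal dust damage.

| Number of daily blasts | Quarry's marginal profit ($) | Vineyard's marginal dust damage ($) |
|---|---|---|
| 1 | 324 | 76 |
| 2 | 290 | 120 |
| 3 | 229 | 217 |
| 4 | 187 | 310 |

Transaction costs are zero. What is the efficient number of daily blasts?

Bargaining reaches the level where marginal profit last exceeds marginal dust damage.
That holds through level 3 (229 ≥ 217) but not at 4 (187 < 310).

3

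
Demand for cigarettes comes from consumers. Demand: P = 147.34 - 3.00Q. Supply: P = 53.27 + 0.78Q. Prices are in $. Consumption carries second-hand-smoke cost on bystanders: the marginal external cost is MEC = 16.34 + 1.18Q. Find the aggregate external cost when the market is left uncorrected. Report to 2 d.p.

Market equilibrium (private): 53.27 + 0.78Q = 147.34 - 3.00Q → Q_m = 24.8862.
Total external cost = ∫₀^{Q_m} (16.34 + 1.18Q) dQ = 16.34×24.8862 + ½×1.18×24.8862² = 772.0410.

$772.04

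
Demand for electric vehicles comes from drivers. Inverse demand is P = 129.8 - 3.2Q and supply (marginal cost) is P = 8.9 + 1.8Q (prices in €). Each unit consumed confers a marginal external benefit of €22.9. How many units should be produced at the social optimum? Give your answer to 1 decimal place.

Q* = 28.8

Social marginal benefit = demand + MEB = 152.7 - 3.2Q.
Set SMB = MC: 152.7 - 3.2Q = 8.9 + 1.8Q → Q* = 28.7600.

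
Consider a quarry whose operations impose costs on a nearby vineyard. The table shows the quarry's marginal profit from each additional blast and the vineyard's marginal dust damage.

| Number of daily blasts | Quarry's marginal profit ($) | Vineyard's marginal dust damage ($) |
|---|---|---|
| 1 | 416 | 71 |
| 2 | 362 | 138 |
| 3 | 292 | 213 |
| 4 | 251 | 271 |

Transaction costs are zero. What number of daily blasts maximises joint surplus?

3

Bargaining reaches the level where marginal profit last exceeds marginal dust damage.
That holds through level 3 (292 ≥ 213) but not at 4 (251 < 271).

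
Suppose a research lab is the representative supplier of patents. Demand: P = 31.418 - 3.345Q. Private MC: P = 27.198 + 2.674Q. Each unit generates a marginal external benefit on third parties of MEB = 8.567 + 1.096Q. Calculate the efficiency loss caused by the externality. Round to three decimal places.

Market equilibrium (private): 27.198 + 2.674Q = 31.418 - 3.345Q → Q_m = 0.7011.
Social marginal cost = private MC − MEB = 18.631 + 1.578Q.
Set SMC = demand: 18.631 + 1.578Q = 31.418 - 3.345Q → Q* = 2.5974.
Height of the DWL triangle at Q_m is demand(Q_m) − SMC(Q_m) = MEB(Q_m) = 9.3354.
DWL = ½ × 1.8963 × 9.3354 = 8.8514.

DWL = 8.851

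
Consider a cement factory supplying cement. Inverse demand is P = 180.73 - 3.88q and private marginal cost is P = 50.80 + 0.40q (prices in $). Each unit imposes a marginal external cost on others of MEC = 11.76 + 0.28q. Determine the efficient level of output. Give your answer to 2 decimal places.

Social marginal cost = private MC + MEC = 62.56 + 0.68q.
Set SMC = demand: 62.56 + 0.68q = 180.73 - 3.88q → q* = 25.9145.

q* = 25.91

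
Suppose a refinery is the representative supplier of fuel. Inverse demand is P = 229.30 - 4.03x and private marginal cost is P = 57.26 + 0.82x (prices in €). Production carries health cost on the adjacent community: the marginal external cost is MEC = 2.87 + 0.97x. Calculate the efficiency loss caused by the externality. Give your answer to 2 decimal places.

Market equilibrium (private): 57.26 + 0.82x = 229.30 - 4.03x → x_m = 35.4722.
Social marginal cost = private MC + MEC = 60.13 + 1.79x.
Set SMC = demand: 60.13 + 1.79x = 229.30 - 4.03x → x* = 29.0670.
The loss is the area between SMC and demand from x* to x_m; with linear curves that's a triangle of height MEC(x_m).
DWL = ½ × 6.4052 × 37.2780 = 119.3865.

DWL = €119.39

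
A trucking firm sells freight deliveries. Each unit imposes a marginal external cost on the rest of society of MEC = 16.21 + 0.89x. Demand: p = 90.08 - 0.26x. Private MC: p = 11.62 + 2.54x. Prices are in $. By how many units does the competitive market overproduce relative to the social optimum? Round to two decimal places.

11.15 units

Market equilibrium (private): 11.62 + 2.54x = 90.08 - 0.26x → x_m = 28.0214.
Social marginal cost = private MC + MEC = 27.83 + 3.43x.
Set SMC = demand: 27.83 + 3.43x = 90.08 - 0.26x → x* = 16.8699.
Gap = |28.0214 − 16.8699| = 11.1515.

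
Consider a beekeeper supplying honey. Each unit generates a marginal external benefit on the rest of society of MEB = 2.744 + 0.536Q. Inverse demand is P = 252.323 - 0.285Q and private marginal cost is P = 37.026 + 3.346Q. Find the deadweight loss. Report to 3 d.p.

Market equilibrium (private): 37.026 + 3.346Q = 252.323 - 0.285Q → Q_m = 59.2941.
Social marginal cost = private MC − MEB = 34.282 + 2.810Q.
Set SMC = demand: 34.282 + 2.810Q = 252.323 - 0.285Q → Q* = 70.4494.
The loss is the area between SMC and demand from Q* to Q_m; with linear curves that's a triangle of height MEB(Q_m).
DWL = ½ × 11.1553 × 34.5257 = 192.5723.

DWL = 192.572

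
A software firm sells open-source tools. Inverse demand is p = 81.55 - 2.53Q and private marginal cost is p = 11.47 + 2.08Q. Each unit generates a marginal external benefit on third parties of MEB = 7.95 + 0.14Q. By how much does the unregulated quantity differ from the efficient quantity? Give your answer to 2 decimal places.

Market equilibrium (private): 11.47 + 2.08Q = 81.55 - 2.53Q → Q_m = 15.2017.
Social marginal cost = private MC − MEB = 3.52 + 1.94Q.
Set SMC = demand: 3.52 + 1.94Q = 81.55 - 2.53Q → Q* = 17.4564.
Gap = |15.2017 − 17.4564| = 2.2547.

2.25 units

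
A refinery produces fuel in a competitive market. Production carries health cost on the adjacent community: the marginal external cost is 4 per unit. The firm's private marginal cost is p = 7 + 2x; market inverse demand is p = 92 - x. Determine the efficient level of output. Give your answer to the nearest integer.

x* = 27

Social marginal cost = private MC + MEC = 11 + 2x.
Set SMC = demand: 11 + 2x = 92 - x → x* = 27.0000.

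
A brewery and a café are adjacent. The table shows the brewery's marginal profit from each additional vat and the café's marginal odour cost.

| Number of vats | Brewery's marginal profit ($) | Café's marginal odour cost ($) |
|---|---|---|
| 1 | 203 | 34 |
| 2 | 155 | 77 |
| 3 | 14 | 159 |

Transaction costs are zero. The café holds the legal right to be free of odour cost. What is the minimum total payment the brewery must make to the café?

Efficient level: marginal profit ≥ marginal odour cost through level 2, so k* = 2.
With the café holding the right, the brewery must at least compensate total damage at k*: 34 + 77 = 111.

$111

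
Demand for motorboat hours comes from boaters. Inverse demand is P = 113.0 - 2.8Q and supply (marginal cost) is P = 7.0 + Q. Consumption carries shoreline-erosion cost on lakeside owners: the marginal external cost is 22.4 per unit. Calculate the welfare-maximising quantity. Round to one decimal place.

Social marginal benefit = demand − MEC = 90.6 - 2.8Q.
Set SMB = MC: 90.6 - 2.8Q = 7.0 + Q → Q* = 22.0000.

Q* = 22.0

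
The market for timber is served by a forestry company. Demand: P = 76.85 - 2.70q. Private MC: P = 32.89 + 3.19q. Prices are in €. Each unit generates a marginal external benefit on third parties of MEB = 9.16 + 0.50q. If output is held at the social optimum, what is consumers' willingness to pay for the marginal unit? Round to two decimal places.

P = €50.24

Social marginal cost = private MC − MEB = 23.73 + 2.69q.
Set SMC = demand: 23.73 + 2.69q = 76.85 - 2.70q → q* = 9.8553.
Consumer price on the demand curve at q*: 76.85 − 2.70×9.8553 = 50.2407.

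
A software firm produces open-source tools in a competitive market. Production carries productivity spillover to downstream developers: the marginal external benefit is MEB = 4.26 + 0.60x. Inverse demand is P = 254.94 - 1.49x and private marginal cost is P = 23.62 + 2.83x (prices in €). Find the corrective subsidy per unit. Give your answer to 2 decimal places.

subsidy = €42.26 per unit

Social marginal cost = private MC − MEB = 19.36 + 2.23x.
Set SMC = demand: 19.36 + 2.23x = 254.94 - 1.49x → x* = 63.3280.
The Pigouvian subsidy equals MEB at x*: 4.26 + 0.60×63.3280 = 42.2568.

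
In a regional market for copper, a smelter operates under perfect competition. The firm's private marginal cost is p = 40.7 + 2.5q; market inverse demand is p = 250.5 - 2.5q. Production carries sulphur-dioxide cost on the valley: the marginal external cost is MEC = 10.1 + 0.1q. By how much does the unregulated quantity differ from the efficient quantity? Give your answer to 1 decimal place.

Market equilibrium (private): 40.7 + 2.5q = 250.5 - 2.5q → q_m = 41.9600.
Social marginal cost = private MC + MEC = 50.8 + 2.6q.
Set SMC = demand: 50.8 + 2.6q = 250.5 - 2.5q → q* = 39.1569.
Gap = |41.9600 − 39.1569| = 2.8031.

2.8 units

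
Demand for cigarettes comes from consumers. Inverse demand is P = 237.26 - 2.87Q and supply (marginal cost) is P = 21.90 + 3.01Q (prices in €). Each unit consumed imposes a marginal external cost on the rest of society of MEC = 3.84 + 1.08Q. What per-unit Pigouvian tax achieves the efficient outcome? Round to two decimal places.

tax = €36.66 per unit

Social marginal benefit = demand − MEC = 233.42 - 3.95Q.
Set SMB = MC: 233.42 - 3.95Q = 21.90 + 3.01Q → Q* = 30.3908.
The Pigouvian tax equals MEC at Q*: 3.84 + 1.08×30.3908 = 36.6621.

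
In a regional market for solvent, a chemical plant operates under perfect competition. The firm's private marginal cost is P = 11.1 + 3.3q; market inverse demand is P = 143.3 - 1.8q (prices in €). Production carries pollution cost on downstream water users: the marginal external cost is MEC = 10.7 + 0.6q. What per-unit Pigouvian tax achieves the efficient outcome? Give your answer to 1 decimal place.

tax = €23.5 per unit

Social marginal cost = private MC + MEC = 21.8 + 3.9q.
Set SMC = demand: 21.8 + 3.9q = 143.3 - 1.8q → q* = 21.3158.
The Pigouvian tax equals MEC at q*: 10.7 + 0.6×21.3158 = 23.4895.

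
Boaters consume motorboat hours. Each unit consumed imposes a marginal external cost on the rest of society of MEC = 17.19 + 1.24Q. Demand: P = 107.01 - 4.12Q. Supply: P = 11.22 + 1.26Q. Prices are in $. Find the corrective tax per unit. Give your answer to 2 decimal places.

tax = $31.91 per unit

Social marginal benefit = demand − MEC = 89.82 - 5.36Q.
Set SMB = MC: 89.82 - 5.36Q = 11.22 + 1.26Q → Q* = 11.8731.
The Pigouvian tax equals MEC at Q*: 17.19 + 1.24×11.8731 = 31.9126.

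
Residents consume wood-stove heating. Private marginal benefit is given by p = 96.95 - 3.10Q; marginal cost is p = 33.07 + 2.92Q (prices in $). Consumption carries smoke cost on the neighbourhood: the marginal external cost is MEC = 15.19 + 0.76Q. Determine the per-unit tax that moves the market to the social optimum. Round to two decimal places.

Social marginal benefit = demand − MEC = 81.76 - 3.86Q.
Set SMB = MC: 81.76 - 3.86Q = 33.07 + 2.92Q → Q* = 7.1814.
The Pigouvian tax equals MEC at Q*: 15.19 + 0.76×7.1814 = 20.6479.

tax = $20.65 per unit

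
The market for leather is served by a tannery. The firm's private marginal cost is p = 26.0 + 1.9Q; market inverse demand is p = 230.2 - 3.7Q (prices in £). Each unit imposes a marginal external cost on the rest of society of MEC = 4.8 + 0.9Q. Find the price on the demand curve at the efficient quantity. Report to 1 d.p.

Social marginal cost = private MC + MEC = 30.8 + 2.8Q.
Set SMC = demand: 30.8 + 2.8Q = 230.2 - 3.7Q → Q* = 30.6769.
Consumer price on the demand curve at Q*: 230.2 − 3.7×30.6769 = 116.6955.

P = £116.7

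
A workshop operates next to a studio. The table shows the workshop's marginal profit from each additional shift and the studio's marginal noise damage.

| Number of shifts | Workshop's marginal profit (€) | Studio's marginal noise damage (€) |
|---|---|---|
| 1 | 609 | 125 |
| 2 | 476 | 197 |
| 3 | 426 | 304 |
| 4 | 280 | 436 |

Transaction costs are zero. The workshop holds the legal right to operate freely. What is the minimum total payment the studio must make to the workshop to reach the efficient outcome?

Left alone the workshop would choose level 4 (marginal profit stays positive).
Efficient level: k* = 3 (marginal profit ≥ marginal noise damage through 3).
The studio must at least cover the workshop's forgone profit from cutting 4→3: 280 = 280.

€280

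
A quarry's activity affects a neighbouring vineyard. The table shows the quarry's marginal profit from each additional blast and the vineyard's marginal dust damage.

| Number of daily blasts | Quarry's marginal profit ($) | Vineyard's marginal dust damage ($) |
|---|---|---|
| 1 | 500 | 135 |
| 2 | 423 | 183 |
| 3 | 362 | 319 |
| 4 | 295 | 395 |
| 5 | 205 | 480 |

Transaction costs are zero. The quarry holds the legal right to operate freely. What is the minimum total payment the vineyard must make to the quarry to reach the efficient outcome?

$500

Left alone the quarry would choose level 5 (marginal profit stays positive).
Efficient level: k* = 3 (marginal profit ≥ marginal dust damage through 3).
The vineyard must at least cover the quarry's forgone profit from cutting 5→3: 295 + 205 = 500.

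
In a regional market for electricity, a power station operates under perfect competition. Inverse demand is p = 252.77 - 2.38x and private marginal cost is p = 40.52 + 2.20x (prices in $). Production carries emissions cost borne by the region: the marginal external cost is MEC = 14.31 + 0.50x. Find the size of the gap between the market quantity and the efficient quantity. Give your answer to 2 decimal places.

Market equilibrium (private): 40.52 + 2.20x = 252.77 - 2.38x → x_m = 46.3428.
Social marginal cost = private MC + MEC = 54.83 + 2.70x.
Set SMC = demand: 54.83 + 2.70x = 252.77 - 2.38x → x* = 38.9646.
Gap = |46.3428 − 38.9646| = 7.3782.

7.38 units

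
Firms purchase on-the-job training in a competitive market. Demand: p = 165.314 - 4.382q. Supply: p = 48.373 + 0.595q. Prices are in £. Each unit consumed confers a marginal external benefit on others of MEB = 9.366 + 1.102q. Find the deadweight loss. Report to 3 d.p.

DWL = £160.412

Market equilibrium (private): 48.373 + 0.595q = 165.314 - 4.382q → q_m = 23.4963.
Social marginal benefit = demand + MEB = 174.680 - 3.280q.
Set SMB = MC: 174.680 - 3.280q = 48.373 + 0.595q → q* = 32.5954.
The loss is the area between SMB and MC from q* to q_m; with linear curves that's a triangle of height MEB(q_m).
DWL = ½ × 9.0991 × 35.2589 = 160.4121.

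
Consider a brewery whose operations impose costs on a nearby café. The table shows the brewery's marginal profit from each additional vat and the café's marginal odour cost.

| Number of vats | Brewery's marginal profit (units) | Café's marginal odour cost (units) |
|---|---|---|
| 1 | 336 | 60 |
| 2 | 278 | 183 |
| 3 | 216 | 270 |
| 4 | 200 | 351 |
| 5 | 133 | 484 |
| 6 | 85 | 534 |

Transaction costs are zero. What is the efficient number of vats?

Bargaining reaches the level where marginal profit last exceeds marginal odour cost.
That holds through level 2 (278 ≥ 183) but not at 3 (216 < 270).

2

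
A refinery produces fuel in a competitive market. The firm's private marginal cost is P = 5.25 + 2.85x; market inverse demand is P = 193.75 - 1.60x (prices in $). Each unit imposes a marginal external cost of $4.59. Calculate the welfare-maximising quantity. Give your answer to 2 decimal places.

x* = 41.33

Social marginal cost = private MC + MEC = 9.84 + 2.85x.
Set SMC = demand: 9.84 + 2.85x = 193.75 - 1.60x → x* = 41.3281.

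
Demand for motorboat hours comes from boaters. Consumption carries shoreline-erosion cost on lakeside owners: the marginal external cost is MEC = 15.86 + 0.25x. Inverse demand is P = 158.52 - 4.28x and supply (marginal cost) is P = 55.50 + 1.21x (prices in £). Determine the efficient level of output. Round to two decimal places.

x* = 15.18

Social marginal benefit = demand − MEC = 142.66 - 4.53x.
Set SMB = MC: 142.66 - 4.53x = 55.50 + 1.21x → x* = 15.1847.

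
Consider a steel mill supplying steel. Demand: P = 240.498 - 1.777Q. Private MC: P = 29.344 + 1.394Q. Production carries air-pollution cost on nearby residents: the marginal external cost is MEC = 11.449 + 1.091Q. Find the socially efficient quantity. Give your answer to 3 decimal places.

Social marginal cost = private MC + MEC = 40.793 + 2.485Q.
Set SMC = demand: 40.793 + 2.485Q = 240.498 - 1.777Q → Q* = 46.8571.

Q* = 46.857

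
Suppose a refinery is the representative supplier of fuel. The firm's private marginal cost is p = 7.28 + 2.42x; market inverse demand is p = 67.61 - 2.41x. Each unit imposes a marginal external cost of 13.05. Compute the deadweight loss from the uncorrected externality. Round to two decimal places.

DWL = 17.63

Market equilibrium (private): 7.28 + 2.42x = 67.61 - 2.41x → x_m = 12.4907.
Social marginal cost = private MC + MEC = 20.33 + 2.42x.
Set SMC = demand: 20.33 + 2.42x = 67.61 - 2.41x → x* = 9.7888.
The loss is the area between SMC and demand from x* to x_m; with linear curves that's a triangle of height MEC(x_m).
DWL = ½ × 2.7019 × 13.0500 = 17.6299.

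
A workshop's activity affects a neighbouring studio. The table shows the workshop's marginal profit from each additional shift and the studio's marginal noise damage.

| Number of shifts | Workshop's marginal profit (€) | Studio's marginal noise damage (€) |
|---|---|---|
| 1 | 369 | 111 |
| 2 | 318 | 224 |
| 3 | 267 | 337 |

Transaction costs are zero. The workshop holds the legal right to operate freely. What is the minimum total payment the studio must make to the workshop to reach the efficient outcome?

€267

Left alone the workshop would choose level 3 (marginal profit stays positive).
Efficient level: k* = 2 (marginal profit ≥ marginal noise damage through 2).
The studio must at least cover the workshop's forgone profit from cutting 3→2: 267 = 267.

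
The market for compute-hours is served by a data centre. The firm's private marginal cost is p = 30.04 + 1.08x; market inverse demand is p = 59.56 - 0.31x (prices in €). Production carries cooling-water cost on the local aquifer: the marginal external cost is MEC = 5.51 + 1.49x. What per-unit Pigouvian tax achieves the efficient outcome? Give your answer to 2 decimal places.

tax = €17.93 per unit

Social marginal cost = private MC + MEC = 35.55 + 2.57x.
Set SMC = demand: 35.55 + 2.57x = 59.56 - 0.31x → x* = 8.3368.
The Pigouvian tax equals MEC at x*: 5.51 + 1.49×8.3368 = 17.9318.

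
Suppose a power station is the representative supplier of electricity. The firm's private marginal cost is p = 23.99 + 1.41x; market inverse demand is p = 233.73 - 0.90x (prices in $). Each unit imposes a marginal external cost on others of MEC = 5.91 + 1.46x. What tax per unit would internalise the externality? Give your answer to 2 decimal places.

Social marginal cost = private MC + MEC = 29.90 + 2.87x.
Set SMC = demand: 29.90 + 2.87x = 233.73 - 0.90x → x* = 54.0663.
The Pigouvian tax equals MEC at x*: 5.91 + 1.46×54.0663 = 84.8468.

tax = $84.85 per unit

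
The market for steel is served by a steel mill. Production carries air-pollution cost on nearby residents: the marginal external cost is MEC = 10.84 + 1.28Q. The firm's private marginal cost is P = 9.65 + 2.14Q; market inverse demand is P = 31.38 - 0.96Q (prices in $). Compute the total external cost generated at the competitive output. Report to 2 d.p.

Market equilibrium (private): 9.65 + 2.14Q = 31.38 - 0.96Q → Q_m = 7.0097.
Total external cost = ∫₀^{Q_m} (10.84 + 1.28Q) dQ = 10.84×7.0097 + ½×1.28×7.0097² = 107.4321.

$107.43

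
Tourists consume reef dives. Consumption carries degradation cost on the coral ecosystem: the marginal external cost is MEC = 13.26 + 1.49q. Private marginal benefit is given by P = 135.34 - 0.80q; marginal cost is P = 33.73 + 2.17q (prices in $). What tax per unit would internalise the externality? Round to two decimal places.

tax = $42.78 per unit

Social marginal benefit = demand − MEC = 122.08 - 2.29q.
Set SMB = MC: 122.08 - 2.29q = 33.73 + 2.17q → q* = 19.8094.
The Pigouvian tax equals MEC at q*: 13.26 + 1.49×19.8094 = 42.7760.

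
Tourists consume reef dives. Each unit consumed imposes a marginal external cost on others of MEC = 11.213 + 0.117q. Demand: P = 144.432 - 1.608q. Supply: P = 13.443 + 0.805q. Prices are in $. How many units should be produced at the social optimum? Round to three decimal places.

q* = 47.342

Social marginal benefit = demand − MEC = 133.219 - 1.725q.
Set SMB = MC: 133.219 - 1.725q = 13.443 + 0.805q → q* = 47.3423.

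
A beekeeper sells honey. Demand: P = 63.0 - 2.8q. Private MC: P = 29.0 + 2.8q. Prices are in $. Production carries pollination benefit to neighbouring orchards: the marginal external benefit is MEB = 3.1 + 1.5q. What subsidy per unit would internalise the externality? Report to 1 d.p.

subsidy = $16.7 per unit

Social marginal cost = private MC − MEB = 25.9 + 1.3q.
Set SMC = demand: 25.9 + 1.3q = 63.0 - 2.8q → q* = 9.0488.
The Pigouvian subsidy equals MEB at q*: 3.1 + 1.5×9.0488 = 16.6732.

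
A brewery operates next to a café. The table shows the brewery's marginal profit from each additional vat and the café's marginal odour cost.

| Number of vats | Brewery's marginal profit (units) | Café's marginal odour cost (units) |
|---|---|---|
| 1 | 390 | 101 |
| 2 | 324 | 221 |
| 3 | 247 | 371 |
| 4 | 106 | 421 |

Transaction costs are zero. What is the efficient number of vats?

Bargaining reaches the level where marginal profit last exceeds marginal odour cost.
That holds through level 2 (324 ≥ 221) but not at 3 (247 < 371).

2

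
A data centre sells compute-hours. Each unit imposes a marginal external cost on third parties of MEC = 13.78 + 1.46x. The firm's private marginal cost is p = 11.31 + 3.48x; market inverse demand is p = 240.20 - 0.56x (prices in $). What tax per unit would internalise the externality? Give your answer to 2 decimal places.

Social marginal cost = private MC + MEC = 25.09 + 4.94x.
Set SMC = demand: 25.09 + 4.94x = 240.20 - 0.56x → x* = 39.1109.
The Pigouvian tax equals MEC at x*: 13.78 + 1.46×39.1109 = 70.8819.

tax = $70.88 per unit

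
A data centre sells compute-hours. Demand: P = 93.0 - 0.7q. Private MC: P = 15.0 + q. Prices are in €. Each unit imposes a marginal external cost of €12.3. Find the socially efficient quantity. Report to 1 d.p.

Social marginal cost = private MC + MEC = 27.3 + q.
Set SMC = demand: 27.3 + q = 93.0 - 0.7q → q* = 38.6471.

q* = 38.6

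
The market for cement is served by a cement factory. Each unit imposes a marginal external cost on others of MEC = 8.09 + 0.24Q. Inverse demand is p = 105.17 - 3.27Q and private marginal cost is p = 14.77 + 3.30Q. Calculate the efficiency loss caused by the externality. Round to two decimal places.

Market equilibrium (private): 14.77 + 3.30Q = 105.17 - 3.27Q → Q_m = 13.7595.
Social marginal cost = private MC + MEC = 22.86 + 3.54Q.
Set SMC = demand: 22.86 + 3.54Q = 105.17 - 3.27Q → Q* = 12.0866.
Between Q* and Q_m the wedge SMC − demand runs linearly from 0 to MEC(Q_m), so the loss is a triangle.
DWL = ½ × 1.6729 × 11.3923 = 9.5291.

DWL = 9.53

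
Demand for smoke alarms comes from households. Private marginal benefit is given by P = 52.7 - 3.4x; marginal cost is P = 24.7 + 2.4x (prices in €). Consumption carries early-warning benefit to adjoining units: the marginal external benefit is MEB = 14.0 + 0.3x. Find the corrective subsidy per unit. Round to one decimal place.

Social marginal benefit = demand + MEB = 66.7 - 3.1x.
Set SMB = MC: 66.7 - 3.1x = 24.7 + 2.4x → x* = 7.6364.
The Pigouvian subsidy equals MEB at x*: 14.0 + 0.3×7.6364 = 16.2909.

subsidy = €16.3 per unit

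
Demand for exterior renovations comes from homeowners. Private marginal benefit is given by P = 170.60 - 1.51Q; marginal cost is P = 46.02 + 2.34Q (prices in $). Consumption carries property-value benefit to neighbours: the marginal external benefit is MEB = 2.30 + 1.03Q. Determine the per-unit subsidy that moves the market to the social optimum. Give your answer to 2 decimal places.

Social marginal benefit = demand + MEB = 172.90 - 0.48Q.
Set SMB = MC: 172.90 - 0.48Q = 46.02 + 2.34Q → Q* = 44.9929.
The Pigouvian subsidy equals MEB at Q*: 2.30 + 1.03×44.9929 = 48.6427.

subsidy = $48.64 per unit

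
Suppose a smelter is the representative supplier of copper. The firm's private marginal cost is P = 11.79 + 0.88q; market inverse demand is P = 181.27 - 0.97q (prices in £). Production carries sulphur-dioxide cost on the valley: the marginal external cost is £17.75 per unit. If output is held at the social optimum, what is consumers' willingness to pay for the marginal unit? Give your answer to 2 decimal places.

Social marginal cost = private MC + MEC = 29.54 + 0.88q.
Set SMC = demand: 29.54 + 0.88q = 181.27 - 0.97q → q* = 82.0162.
Consumer price on the demand curve at q*: 181.27 − 0.97×82.0162 = 101.7143.

P = £101.71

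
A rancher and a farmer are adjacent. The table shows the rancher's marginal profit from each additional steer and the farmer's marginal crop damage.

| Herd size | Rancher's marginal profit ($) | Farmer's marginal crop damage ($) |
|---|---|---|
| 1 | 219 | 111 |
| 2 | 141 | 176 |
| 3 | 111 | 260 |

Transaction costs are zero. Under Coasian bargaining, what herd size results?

1

Bargaining reaches the level where marginal profit last exceeds marginal crop damage.
That holds through level 1 (219 ≥ 111) but not at 2 (141 < 176).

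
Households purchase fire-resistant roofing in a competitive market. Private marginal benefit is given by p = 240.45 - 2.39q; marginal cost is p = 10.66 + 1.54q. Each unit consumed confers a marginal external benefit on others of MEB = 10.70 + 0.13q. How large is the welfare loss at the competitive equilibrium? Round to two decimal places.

DWL = 44.07

Market equilibrium (private): 10.66 + 1.54q = 240.45 - 2.39q → q_m = 58.4707.
Social marginal benefit = demand + MEB = 251.15 - 2.26q.
Set SMB = MC: 251.15 - 2.26q = 10.66 + 1.54q → q* = 63.2868.
Height of the DWL triangle at q_m is SMB(q_m) − MC(q_m) = MEB(q_m) = 18.3012.
DWL = ½ × 4.8161 × 18.3012 = 44.0702.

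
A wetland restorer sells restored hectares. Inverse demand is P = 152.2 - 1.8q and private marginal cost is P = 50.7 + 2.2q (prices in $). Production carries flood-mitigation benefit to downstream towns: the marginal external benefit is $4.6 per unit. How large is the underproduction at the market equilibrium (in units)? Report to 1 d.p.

1.2 units

Market equilibrium (private): 50.7 + 2.2q = 152.2 - 1.8q → q_m = 25.3750.
Social marginal cost = private MC − MEB = 46.1 + 2.2q.
Set SMC = demand: 46.1 + 2.2q = 152.2 - 1.8q → q* = 26.5250.
Gap = |25.3750 − 26.5250| = 1.1500.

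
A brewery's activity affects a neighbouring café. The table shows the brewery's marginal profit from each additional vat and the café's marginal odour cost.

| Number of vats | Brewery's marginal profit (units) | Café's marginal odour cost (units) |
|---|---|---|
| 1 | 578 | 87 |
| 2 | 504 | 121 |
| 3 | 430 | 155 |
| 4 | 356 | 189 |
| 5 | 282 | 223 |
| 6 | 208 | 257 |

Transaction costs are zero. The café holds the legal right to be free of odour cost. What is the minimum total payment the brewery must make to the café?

775

Efficient level: marginal profit ≥ marginal odour cost through level 5, so k* = 5.
With the café holding the right, the brewery must at least compensate total damage at k*: 87 + 121 + 155 + 189 + 223 = 775.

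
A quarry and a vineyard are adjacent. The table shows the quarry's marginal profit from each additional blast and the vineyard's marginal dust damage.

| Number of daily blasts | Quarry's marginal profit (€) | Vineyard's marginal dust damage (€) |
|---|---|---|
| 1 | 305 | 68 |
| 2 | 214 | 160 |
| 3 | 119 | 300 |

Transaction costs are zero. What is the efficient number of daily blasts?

2

Bargaining reaches the level where marginal profit last exceeds marginal dust damage.
That holds through level 2 (214 ≥ 160) but not at 3 (119 < 300).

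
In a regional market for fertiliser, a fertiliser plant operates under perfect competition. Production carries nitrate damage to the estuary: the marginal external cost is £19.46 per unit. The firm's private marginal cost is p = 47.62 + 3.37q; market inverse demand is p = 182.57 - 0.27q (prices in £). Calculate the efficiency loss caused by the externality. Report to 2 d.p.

Market equilibrium (private): 47.62 + 3.37q = 182.57 - 0.27q → q_m = 37.0742.
Social marginal cost = private MC + MEC = 67.08 + 3.37q.
Set SMC = demand: 67.08 + 3.37q = 182.57 - 0.27q → q* = 31.7280.
Height of the DWL triangle at q_m is SMC(q_m) − demand(q_m) = MEC(q_m) = 19.4600.
DWL = ½ × 5.3462 × 19.4600 = 52.0185.

DWL = £52.02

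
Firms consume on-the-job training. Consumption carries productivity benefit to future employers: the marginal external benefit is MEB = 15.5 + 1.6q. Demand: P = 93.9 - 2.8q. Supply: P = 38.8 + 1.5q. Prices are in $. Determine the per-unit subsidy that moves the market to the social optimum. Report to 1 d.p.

subsidy = $57.3 per unit

Social marginal benefit = demand + MEB = 109.4 - 1.2q.
Set SMB = MC: 109.4 - 1.2q = 38.8 + 1.5q → q* = 26.1481.
The Pigouvian subsidy equals MEB at q*: 15.5 + 1.6×26.1481 = 57.3370.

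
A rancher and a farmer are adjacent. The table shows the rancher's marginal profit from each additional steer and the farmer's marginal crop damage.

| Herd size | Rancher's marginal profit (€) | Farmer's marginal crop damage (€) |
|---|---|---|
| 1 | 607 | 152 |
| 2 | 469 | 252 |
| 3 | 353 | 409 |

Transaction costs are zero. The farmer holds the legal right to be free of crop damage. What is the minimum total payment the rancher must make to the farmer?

Efficient level: marginal profit ≥ marginal crop damage through level 2, so k* = 2.
With the farmer holding the right, the rancher must at least compensate total damage at k*: 152 + 252 = 404.

€404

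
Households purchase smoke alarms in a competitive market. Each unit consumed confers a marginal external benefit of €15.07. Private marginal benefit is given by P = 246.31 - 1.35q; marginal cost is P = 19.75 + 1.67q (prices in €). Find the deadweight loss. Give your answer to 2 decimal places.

Market equilibrium (private): 19.75 + 1.67q = 246.31 - 1.35q → q_m = 75.0199.
Social marginal benefit = demand + MEB = 261.38 - 1.35q.
Set SMB = MC: 261.38 - 1.35q = 19.75 + 1.67q → q* = 80.0099.
Between q* and q_m the wedge SMB − MC runs linearly from 0 to MEB(q_m), so the loss is a triangle.
DWL = ½ × 4.9900 × 15.0700 = 37.5997.

DWL = €37.60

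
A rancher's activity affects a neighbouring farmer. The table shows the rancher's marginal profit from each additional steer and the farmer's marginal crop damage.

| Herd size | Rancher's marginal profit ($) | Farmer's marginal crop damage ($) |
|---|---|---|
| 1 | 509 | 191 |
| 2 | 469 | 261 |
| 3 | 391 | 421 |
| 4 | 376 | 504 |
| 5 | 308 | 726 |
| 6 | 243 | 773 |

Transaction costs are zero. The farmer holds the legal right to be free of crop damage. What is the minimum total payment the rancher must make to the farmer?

Efficient level: marginal profit ≥ marginal crop damage through level 2, so k* = 2.
With the farmer holding the right, the rancher must at least compensate total damage at k*: 191 + 261 = 452.

$452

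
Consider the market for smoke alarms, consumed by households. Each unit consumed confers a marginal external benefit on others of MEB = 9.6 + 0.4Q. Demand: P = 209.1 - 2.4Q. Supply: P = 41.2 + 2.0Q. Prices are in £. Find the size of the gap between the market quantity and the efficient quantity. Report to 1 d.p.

Market equilibrium (private): 41.2 + 2.0Q = 209.1 - 2.4Q → Q_m = 38.1591.
Social marginal benefit = demand + MEB = 218.7 - 2.0Q.
Set SMB = MC: 218.7 - 2.0Q = 41.2 + 2.0Q → Q* = 44.3750.
Gap = |38.1591 − 44.3750| = 6.2159.

6.2 units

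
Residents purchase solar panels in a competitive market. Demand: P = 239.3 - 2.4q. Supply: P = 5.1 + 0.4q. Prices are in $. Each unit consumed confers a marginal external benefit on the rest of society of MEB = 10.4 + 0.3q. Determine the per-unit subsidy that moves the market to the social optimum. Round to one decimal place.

Social marginal benefit = demand + MEB = 249.7 - 2.1q.
Set SMB = MC: 249.7 - 2.1q = 5.1 + 0.4q → q* = 97.8400.
The Pigouvian subsidy equals MEB at q*: 10.4 + 0.3×97.8400 = 39.7520.

subsidy = $39.8 per unit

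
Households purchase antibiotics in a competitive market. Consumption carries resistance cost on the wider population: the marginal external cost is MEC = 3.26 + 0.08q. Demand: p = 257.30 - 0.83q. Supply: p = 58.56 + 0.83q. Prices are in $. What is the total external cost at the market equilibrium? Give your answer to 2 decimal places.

$963.64

Market equilibrium (private): 58.56 + 0.83q = 257.30 - 0.83q → q_m = 119.7229.
Total external cost = ∫₀^{q_m} (3.26 + 0.08q) dq = 3.26×119.7229 + ½×0.08×119.7229² = 963.6396.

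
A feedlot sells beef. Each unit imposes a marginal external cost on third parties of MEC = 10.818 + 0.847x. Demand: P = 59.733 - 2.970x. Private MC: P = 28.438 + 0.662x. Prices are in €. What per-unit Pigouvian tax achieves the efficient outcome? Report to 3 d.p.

Social marginal cost = private MC + MEC = 39.256 + 1.509x.
Set SMC = demand: 39.256 + 1.509x = 59.733 - 2.970x → x* = 4.5718.
The Pigouvian tax equals MEC at x*: 10.818 + 0.847×4.5718 = 14.6903.

tax = €14.690 per unit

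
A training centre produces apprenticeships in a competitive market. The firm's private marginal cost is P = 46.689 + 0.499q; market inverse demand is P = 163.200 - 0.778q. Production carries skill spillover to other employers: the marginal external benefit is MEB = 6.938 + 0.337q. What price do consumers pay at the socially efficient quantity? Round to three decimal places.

Social marginal cost = private MC − MEB = 39.751 + 0.162q.
Set SMC = demand: 39.751 + 0.162q = 163.200 - 0.778q → q* = 131.3287.
Consumer price on the demand curve at q*: 163.200 − 0.778×131.3287 = 61.0263.

P = 61.026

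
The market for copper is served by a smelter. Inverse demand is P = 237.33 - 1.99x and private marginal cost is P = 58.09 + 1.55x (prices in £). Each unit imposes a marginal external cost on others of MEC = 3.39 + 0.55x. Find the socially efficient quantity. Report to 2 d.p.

x* = 43.00

Social marginal cost = private MC + MEC = 61.48 + 2.10x.
Set SMC = demand: 61.48 + 2.10x = 237.33 - 1.99x → x* = 42.9951.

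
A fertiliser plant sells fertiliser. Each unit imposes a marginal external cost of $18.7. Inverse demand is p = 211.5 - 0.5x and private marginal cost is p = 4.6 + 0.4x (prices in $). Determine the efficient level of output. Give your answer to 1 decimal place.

Social marginal cost = private MC + MEC = 23.3 + 0.4x.
Set SMC = demand: 23.3 + 0.4x = 211.5 - 0.5x → x* = 209.1111.

x* = 209.1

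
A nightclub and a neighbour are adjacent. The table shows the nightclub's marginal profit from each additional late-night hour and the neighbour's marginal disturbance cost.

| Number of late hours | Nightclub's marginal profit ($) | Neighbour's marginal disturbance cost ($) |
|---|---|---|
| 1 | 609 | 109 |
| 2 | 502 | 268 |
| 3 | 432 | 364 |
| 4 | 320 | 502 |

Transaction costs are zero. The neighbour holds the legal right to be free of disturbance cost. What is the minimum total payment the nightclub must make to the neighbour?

$741

Efficient level: marginal profit ≥ marginal disturbance cost through level 3, so k* = 3.
With the neighbour holding the right, the nightclub must at least compensate total damage at k*: 109 + 268 + 364 = 741.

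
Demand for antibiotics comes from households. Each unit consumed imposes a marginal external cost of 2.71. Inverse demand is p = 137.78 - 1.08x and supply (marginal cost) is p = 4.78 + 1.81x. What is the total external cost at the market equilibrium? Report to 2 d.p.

124.72

Market equilibrium (private): 4.78 + 1.81x = 137.78 - 1.08x → x_m = 46.0208.
Total external cost = MEC × x_m = 2.71 × 46.0208 = 124.7164.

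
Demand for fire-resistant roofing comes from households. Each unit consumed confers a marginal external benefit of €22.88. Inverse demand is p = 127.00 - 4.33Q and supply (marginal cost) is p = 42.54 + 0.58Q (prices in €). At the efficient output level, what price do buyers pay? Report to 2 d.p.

Social marginal benefit = demand + MEB = 149.88 - 4.33Q.
Set SMB = MC: 149.88 - 4.33Q = 42.54 + 0.58Q → Q* = 21.8615.
Consumer price on the demand curve at Q*: 127.00 − 4.33×21.8615 = 32.3397.

P = €32.34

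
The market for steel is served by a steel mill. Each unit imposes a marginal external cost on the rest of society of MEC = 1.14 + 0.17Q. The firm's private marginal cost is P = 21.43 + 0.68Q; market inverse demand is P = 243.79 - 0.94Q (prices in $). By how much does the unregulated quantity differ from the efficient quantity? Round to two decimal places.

13.67 units

Market equilibrium (private): 21.43 + 0.68Q = 243.79 - 0.94Q → Q_m = 137.2593.
Social marginal cost = private MC + MEC = 22.57 + 0.85Q.
Set SMC = demand: 22.57 + 0.85Q = 243.79 - 0.94Q → Q* = 123.5866.
Gap = |137.2593 − 123.5866| = 13.6727.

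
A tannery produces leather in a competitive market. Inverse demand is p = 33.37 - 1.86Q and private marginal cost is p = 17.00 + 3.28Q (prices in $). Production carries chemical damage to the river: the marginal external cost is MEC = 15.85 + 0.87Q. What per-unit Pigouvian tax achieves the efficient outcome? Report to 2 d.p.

Social marginal cost = private MC + MEC = 32.85 + 4.15Q.
Set SMC = demand: 32.85 + 4.15Q = 33.37 - 1.86Q → Q* = 0.0865.
The Pigouvian tax equals MEC at Q*: 15.85 + 0.87×0.0865 = 15.9253.

tax = $15.93 per unit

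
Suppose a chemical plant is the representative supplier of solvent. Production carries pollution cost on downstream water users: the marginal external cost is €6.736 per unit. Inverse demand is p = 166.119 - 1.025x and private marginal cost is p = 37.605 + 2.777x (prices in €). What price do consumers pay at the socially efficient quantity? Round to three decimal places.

P = €133.288

Social marginal cost = private MC + MEC = 44.341 + 2.777x.
Set SMC = demand: 44.341 + 2.777x = 166.119 - 1.025x → x* = 32.0300.
Consumer price on the demand curve at x*: 166.119 − 1.025×32.0300 = 133.2883.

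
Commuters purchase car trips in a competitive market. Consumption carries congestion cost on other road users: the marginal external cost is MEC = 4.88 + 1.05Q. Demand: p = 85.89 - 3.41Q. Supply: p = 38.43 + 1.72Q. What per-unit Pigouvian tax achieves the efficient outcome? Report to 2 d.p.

Social marginal benefit = demand − MEC = 81.01 - 4.46Q.
Set SMB = MC: 81.01 - 4.46Q = 38.43 + 1.72Q → Q* = 6.8900.
The Pigouvian tax equals MEC at Q*: 4.88 + 1.05×6.8900 = 12.1145.

tax = 12.11 per unit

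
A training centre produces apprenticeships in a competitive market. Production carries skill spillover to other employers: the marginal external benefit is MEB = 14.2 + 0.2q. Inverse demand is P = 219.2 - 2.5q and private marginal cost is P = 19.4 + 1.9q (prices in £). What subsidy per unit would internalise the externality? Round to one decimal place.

Social marginal cost = private MC − MEB = 5.2 + 1.7q.
Set SMC = demand: 5.2 + 1.7q = 219.2 - 2.5q → q* = 50.9524.
The Pigouvian subsidy equals MEB at q*: 14.2 + 0.2×50.9524 = 24.3905.

subsidy = £24.4 per unit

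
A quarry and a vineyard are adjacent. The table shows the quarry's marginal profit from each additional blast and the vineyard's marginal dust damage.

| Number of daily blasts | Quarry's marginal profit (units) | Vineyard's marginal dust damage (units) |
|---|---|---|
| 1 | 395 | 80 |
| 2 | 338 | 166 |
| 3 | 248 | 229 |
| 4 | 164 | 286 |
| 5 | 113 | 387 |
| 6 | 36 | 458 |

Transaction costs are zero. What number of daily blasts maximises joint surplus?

Bargaining reaches the level where marginal profit last exceeds marginal dust damage.
That holds through level 3 (248 ≥ 229) but not at 4 (164 < 286).

3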